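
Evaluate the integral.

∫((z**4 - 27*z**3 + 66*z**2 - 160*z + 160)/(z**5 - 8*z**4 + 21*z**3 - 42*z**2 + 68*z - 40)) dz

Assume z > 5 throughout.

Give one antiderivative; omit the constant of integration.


Answer: -5*log(z - 5) + 4*log(z - 2) + 2*log(z - 1) - 2*atan(z/2).


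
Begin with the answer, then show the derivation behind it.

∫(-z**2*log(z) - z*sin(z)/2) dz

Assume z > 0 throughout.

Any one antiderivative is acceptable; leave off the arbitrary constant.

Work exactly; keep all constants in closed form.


The answer is -z**3*log(z)/3 + z**3/9 + z*cos(z)/2 - sin(z)/2.
Step 1. Rewrite: now ∫(-z*sin(z)/2) dz + ∫(-z**2*log(z)) dz.
Step 2. Integrate ∫(-z*sin(z)/2) dz by parts with u = z, dv = (-sin(z)/2) dz, so v = cos(z)/2: now z*cos(z)/2 + ∫(-z**2*log(z)) dz + ∫(-cos(z)/2) dz.
Step 3. Evaluate the standard form: now z*cos(z)/2 - sin(z)/2 + ∫(-z**2*log(z)) dz.
Step 4. Integrate ∫(-z**2*log(z)) dz by parts with u = log(z), dv = (-z**2) dz, so v = -z**3/3 [assuming z > 0]: now -z**3*log(z)/3 + z*cos(z)/2 - sin(z)/2 + ∫(z**2/3) dz.
Step 5. Evaluate the standard form: now -z**3*log(z)/3 + z**3/9 + z*cos(z)/2 - sin(z)/2.
Answer: -z**3*log(z)/3 + z**3/9 + z*cos(z)/2 - sin(z)/2.


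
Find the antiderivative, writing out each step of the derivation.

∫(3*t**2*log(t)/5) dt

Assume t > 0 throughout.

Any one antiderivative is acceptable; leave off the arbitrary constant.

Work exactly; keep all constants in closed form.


Step 1. Integrate ∫(3*t**2*log(t)/5) dt by parts with u = log(t), dv = (3*t**2/5) dt, so v = t**3/5 [assuming t > 0]: now t**3*log(t)/5 + ∫(-t**2/5) dt.
Step 2. Evaluate the standard form: now t**3*log(t)/5 - t**3/15.
Answer: t**3*log(t)/5 - t**3/15.


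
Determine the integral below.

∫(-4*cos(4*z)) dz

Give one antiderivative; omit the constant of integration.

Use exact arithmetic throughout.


Answer: -sin(4*z).


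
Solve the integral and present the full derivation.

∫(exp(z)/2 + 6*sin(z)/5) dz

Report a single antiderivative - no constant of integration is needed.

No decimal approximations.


Step 1. Rewrite: now ∫(exp(z)/2) dz + ∫(6*sin(z)/5) dz.
Step 2. Evaluate the standard form: now exp(z)/2 + ∫(6*sin(z)/5) dz.
Step 3. Evaluate the standard form: now exp(z)/2 - 6*cos(z)/5.
Answer: exp(z)/2 - 6*cos(z)/5.


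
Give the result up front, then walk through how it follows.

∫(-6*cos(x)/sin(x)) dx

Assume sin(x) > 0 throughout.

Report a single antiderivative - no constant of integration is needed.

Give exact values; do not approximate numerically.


The answer is -6*log(sin(x)).
Step 1. Substitute u = sin(x), turning ∫(-6*cos(x)/sin(x)) dx into ∫(-6/u) du: now ∫(-6/u) du.
Step 2. Evaluate the standard form [assuming u > 0]: now -6*log(u).
Step 3. Substitute back u = sin(x): now -6*log(sin(x)).
Answer: -6*log(sin(x)).


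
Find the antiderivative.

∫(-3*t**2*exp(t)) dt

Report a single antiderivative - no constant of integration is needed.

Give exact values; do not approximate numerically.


Answer: -3*t**2*exp(t) + 6*t*exp(t) - 6*exp(t).


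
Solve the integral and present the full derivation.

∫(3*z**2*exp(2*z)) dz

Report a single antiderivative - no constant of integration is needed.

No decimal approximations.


Step 1. Integrate ∫(3*z**2*exp(2*z)) dz by parts with u = z**2, dv = (3*exp(2*z)) dz, so v = 3*exp(2*z)/2: now 3*z**2*exp(2*z)/2 + ∫(-3*z*exp(2*z)) dz.
Step 2. Integrate ∫(-3*z*exp(2*z)) dz by parts with u = z, dv = (-3*exp(2*z)) dz, so v = -3*exp(2*z)/2: now 3*z**2*exp(2*z)/2 - 3*z*exp(2*z)/2 + ∫(3*exp(2*z)/2) dz.
Step 3. Evaluate the standard form: now 3*z**2*exp(2*z)/2 - 3*z*exp(2*z)/2 + 3*exp(2*z)/4.
Answer: 3*z**2*exp(2*z)/2 - 3*z*exp(2*z)/2 + 3*exp(2*z)/4.


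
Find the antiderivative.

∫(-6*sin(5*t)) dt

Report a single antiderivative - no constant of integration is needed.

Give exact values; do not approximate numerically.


Answer: 6*cos(5*t)/5.


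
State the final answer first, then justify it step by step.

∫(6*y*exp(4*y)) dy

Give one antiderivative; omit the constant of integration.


The answer is 3*y*exp(4*y)/2 - 3*exp(4*y)/8.
Step 1. Integrate ∫(6*y*exp(4*y)) dy by parts with u = y, dv = (6*exp(4*y)) dy, so v = 3*exp(4*y)/2: now 3*y*exp(4*y)/2 + ∫(-3*exp(4*y)/2) dy.
Step 2. Evaluate the standard form: now 3*y*exp(4*y)/2 - 3*exp(4*y)/8.
Answer: 3*y*exp(4*y)/2 - 3*exp(4*y)/8.


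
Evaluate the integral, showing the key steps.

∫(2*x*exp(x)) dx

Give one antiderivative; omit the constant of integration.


Step 1. Integrate ∫(2*x*exp(x)) dx by parts with u = x, dv = (2*exp(x)) dx, so v = 2*exp(x): now 2*x*exp(x) + ∫(-2*exp(x)) dx.
Step 2. Evaluate the standard form: now 2*x*exp(x) - 2*exp(x).
Answer: 2*x*exp(x) - 2*exp(x).


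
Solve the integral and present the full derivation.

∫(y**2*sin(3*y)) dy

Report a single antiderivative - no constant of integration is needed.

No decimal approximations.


Step 1. Integrate ∫(y**2*sin(3*y)) dy by parts with u = y**2, dv = (sin(3*y)) dy, so v = -cos(3*y)/3: now -y**2*cos(3*y)/3 + ∫(2*y*cos(3*y)/3) dy.
Step 2. Integrate ∫(2*y*cos(3*y)/3) dy by parts with u = y, dv = (2*cos(3*y)/3) dy, so v = 2*sin(3*y)/9: now -y**2*cos(3*y)/3 + 2*y*sin(3*y)/9 + ∫(-2*sin(3*y)/9) dy.
Step 3. Evaluate the standard form: now -y**2*cos(3*y)/3 + 2*y*sin(3*y)/9 + 2*cos(3*y)/27.
Answer: -y**2*cos(3*y)/3 + 2*y*sin(3*y)/9 + 2*cos(3*y)/27.


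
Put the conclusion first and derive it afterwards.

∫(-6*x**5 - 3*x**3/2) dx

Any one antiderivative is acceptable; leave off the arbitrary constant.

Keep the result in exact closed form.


The answer is -x**6 - 3*x**4/8.
Step 1. Rewrite: now ∫(-3*x**3/2) dx + ∫(-6*x**5) dx.
Step 2. Evaluate the standard form: now -x**6 + ∫(-3*x**3/2) dx.
Step 3. Evaluate the standard form: now -x**6 - 3*x**4/8.
Answer: -x**6 - 3*x**4/8.


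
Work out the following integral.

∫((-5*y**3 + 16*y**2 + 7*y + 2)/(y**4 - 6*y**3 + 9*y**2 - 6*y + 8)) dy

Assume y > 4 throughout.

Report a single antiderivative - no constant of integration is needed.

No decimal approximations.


Answer: -log(y - 4) - 4*log(y - 2) - 2*atan(y).


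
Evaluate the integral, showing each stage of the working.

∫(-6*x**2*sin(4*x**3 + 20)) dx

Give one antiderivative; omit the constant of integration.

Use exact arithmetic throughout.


Step 1. Substitute u = x**3 + 5, turning ∫(-6*x**2*sin(4*x**3 + 20)) dx into ∫(-2*sin(4*u)) du: now ∫(-2*sin(4*u)) du.
Step 2. Evaluate the standard form: now cos(4*u)/2.
Step 3. Substitute back u = x**3 + 5: now cos(4*x**3 + 20)/2.
Answer: cos(4*x**3 + 20)/2.


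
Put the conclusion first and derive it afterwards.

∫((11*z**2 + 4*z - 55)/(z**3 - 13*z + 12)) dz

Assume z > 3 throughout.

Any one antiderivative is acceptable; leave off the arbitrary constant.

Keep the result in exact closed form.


The answer is 4*log(z - 3) + 4*log(z - 1) + 3*log(z + 4).
Step 1. Decompose ∫((11*z**2 + 4*z - 55)/(z**3 - 13*z + 12)) dz by partial fractions, (11*z**2 + 4*z - 55)/(z**3 - 13*z + 12) = 3/(z + 4) + 4/(z - 1) + 4/(z - 3): now ∫(4/(z - 3)) dz + ∫(4/(z - 1)) dz + ∫(3/(z + 4)) dz.
Step 2. Evaluate the standard form [assuming z > 3]: now 4*log(z - 3) + ∫(4/(z - 1)) dz + ∫(3/(z + 4)) dz.
Step 3. Evaluate the standard form [assuming z > -4]: now 4*log(z - 3) + 3*log(z + 4) + ∫(4/(z - 1)) dz.
Step 4. Evaluate the standard form [assuming z > 1]: now 4*log(z - 3) + 4*log(z - 1) + 3*log(z + 4).
Answer: 4*log(z - 3) + 4*log(z - 1) + 3*log(z + 4).


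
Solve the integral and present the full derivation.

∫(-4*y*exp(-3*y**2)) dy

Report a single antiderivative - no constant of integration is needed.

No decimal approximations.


Step 1. Substitute u = y**2, turning ∫(-4*y*exp(-3*y**2)) dy into ∫(-2*exp(-3*u)) du: now ∫(-2*exp(-3*u)) du.
Step 2. Evaluate the standard form: now 2*exp(-3*u)/3.
Step 3. Substitute back u = y**2: now 2*exp(-3*y**2)/3.
Answer: 2*exp(-3*y**2)/3.


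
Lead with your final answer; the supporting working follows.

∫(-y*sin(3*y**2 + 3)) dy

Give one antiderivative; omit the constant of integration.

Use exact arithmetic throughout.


The answer is cos(3*y**2 + 3)/6.
Step 1. Substitute u = y**2 + 1, turning ∫(-y*sin(3*y**2 + 3)) dy into ∫(-sin(3*u)/2) du: now ∫(-sin(3*u)/2) du.
Step 2. Evaluate the standard form: now cos(3*u)/6.
Step 3. Substitute back u = y**2 + 1: now cos(3*y**2 + 3)/6.
Answer: cos(3*y**2 + 3)/6.


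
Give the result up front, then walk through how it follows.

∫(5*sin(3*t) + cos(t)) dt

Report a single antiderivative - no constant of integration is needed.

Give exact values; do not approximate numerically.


The answer is sin(t) - 5*cos(3*t)/3.
Step 1. Rewrite: now ∫(5*sin(3*t)) dt + ∫(cos(t)) dt.
Step 2. Evaluate the standard form: now sin(t) + ∫(5*sin(3*t)) dt.
Step 3. Evaluate the standard form: now sin(t) - 5*cos(3*t)/3.
Answer: sin(t) - 5*cos(3*t)/3.


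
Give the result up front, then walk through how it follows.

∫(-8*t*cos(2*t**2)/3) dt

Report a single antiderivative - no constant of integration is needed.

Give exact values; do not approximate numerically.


The answer is -2*sin(2*t**2)/3.
Step 1. Substitute u = t**2, turning ∫(-8*t*cos(2*t**2)/3) dt into ∫(-4*cos(2*u)/3) du: now ∫(-4*cos(2*u)/3) du.
Step 2. Evaluate the standard form: now -2*sin(2*u)/3.
Step 3. Substitute back u = t**2: now -2*sin(2*t**2)/3.
Answer: -2*sin(2*t**2)/3.


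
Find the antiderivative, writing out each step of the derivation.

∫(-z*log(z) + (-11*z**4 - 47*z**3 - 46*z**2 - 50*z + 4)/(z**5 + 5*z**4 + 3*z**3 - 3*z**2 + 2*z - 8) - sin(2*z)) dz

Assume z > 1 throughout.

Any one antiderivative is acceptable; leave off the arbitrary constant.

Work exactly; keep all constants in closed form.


Step 1. Rewrite: now ∫(-z*log(z)) dz + ∫((-11*z**4 - 47*z**3 - 46*z**2 - 50*z + 4)/(z**5 + 5*z**4 + 3*z**3 - 3*z**2 + 2*z - 8)) dz + ∫(-sin(2*z)) dz.
Step 2. Integrate ∫(-z*log(z)) dz by parts with u = log(z), dv = (-z) dz, so v = -z**2/2 [assuming z > 0]: now -z**2*log(z)/2 + ∫(z/2) dz + ∫((-11*z**4 - 47*z**3 - 46*z**2 - 50*z + 4)/(z**5 + 5*z**4 + 3*z**3 - 3*z**2 + 2*z - 8)) dz + ∫(-sin(2*z)) dz.
Step 3. Evaluate the standard form: now -z**2*log(z)/2 + z**2/4 + ∫((-11*z**4 - 47*z**3 - 46*z**2 - 50*z + 4)/(z**5 + 5*z**4 + 3*z**3 - 3*z**2 + 2*z - 8)) dz + ∫(-sin(2*z)) dz.
Step 4. Decompose ∫((-11*z**4 - 47*z**3 - 46*z**2 - 50*z + 4)/(z**5 + 5*z**4 + 3*z**3 - 3*z**2 + 2*z - 8)) dz by partial fractions, (-11*z**4 - 47*z**3 - 46*z**2 - 50*z + 4)/(z**5 + 5*z**4 + 3*z**3 - 3*z**2 + 2*z - 8) = -3/(z**2 + 1) - 2/(z + 4) - 4/(z + 2) - 5/(z - 1): now -z**2*log(z)/2 + z**2/4 + ∫(-5/(z - 1)) dz + ∫(-4/(z + 2)) dz + ∫(-2/(z + 4)) dz + ∫(-3/(z**2 + 1)) dz + ∫(-sin(2*z)) dz.
Step 5. Evaluate the standard form [assuming z > -4]: now -z**2*log(z)/2 + z**2/4 - 2*log(z + 4) + ∫(-5/(z - 1)) dz + ∫(-4/(z + 2)) dz + ∫(-3/(z**2 + 1)) dz + ∫(-sin(2*z)) dz.
Step 6. Evaluate the standard form [assuming z > 1]: now -z**2*log(z)/2 + z**2/4 - 5*log(z - 1) - 2*log(z + 4) + ∫(-4/(z + 2)) dz + ∫(-3/(z**2 + 1)) dz + ∫(-sin(2*z)) dz.
Step 7. Evaluate the standard form [assuming z > -2]: now -z**2*log(z)/2 + z**2/4 - 5*log(z - 1) - 4*log(z + 2) - 2*log(z + 4) + ∫(-3/(z**2 + 1)) dz + ∫(-sin(2*z)) dz.
Step 8. Evaluate the standard form: now -z**2*log(z)/2 + z**2/4 - 5*log(z - 1) - 4*log(z + 2) - 2*log(z + 4) - 3*atan(z) + ∫(-sin(2*z)) dz.
Step 9. Evaluate the standard form: now -z**2*log(z)/2 + z**2/4 - 5*log(z - 1) - 4*log(z + 2) - 2*log(z + 4) + cos(2*z)/2 - 3*atan(z).
Answer: -z**2*log(z)/2 + z**2/4 - 5*log(z - 1) - 4*log(z + 2) - 2*log(z + 4) + cos(2*z)/2 - 3*atan(z).


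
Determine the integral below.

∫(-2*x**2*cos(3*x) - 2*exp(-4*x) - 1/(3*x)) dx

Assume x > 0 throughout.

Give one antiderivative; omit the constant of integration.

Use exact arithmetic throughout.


Answer: -2*x**2*sin(3*x)/3 - 4*x*cos(3*x)/9 - log(x)/3 + 4*sin(3*x)/27 + exp(-4*x)/2.


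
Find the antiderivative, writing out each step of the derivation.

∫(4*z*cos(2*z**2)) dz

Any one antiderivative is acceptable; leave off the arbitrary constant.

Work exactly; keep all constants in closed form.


Step 1. Substitute u = z**2, turning ∫(4*z*cos(2*z**2)) dz into ∫(2*cos(2*u)) du: now ∫(2*cos(2*u)) du.
Step 2. Evaluate the standard form: now sin(2*u).
Step 3. Substitute back u = z**2: now sin(2*z**2).
Answer: sin(2*z**2).


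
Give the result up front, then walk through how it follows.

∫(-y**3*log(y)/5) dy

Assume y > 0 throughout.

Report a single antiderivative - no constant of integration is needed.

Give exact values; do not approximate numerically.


The answer is -y**4*log(y)/20 + y**4/80.
Step 1. Integrate ∫(-y**3*log(y)/5) dy by parts with u = log(y), dv = (-y**3/5) dy, so v = -y**4/20 [assuming y > 0]: now -y**4*log(y)/20 + ∫(y**3/20) dy.
Step 2. Evaluate the standard form: now -y**4*log(y)/20 + y**4/80.
Answer: -y**4*log(y)/20 + y**4/80.


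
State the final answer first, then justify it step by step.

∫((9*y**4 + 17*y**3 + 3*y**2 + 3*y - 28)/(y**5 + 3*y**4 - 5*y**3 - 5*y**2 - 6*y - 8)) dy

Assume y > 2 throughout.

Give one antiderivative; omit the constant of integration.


The answer is 3*log(y - 2) + 2*log(y + 1) + 4*log(y + 4) + 2*atan(y).
Step 1. Decompose ∫((9*y**4 + 17*y**3 + 3*y**2 + 3*y - 28)/(y**5 + 3*y**4 - 5*y**3 - 5*y**2 - 6*y - 8)) dy by partial fractions, (9*y**4 + 17*y**3 + 3*y**2 + 3*y - 28)/(y**5 + 3*y**4 - 5*y**3 - 5*y**2 - 6*y - 8) = 2/(y**2 + 1) + 4/(y + 4) + 2/(y + 1) + 3/(y - 2): now ∫(3/(y - 2)) dy + ∫(2/(y + 1)) dy + ∫(4/(y + 4)) dy + ∫(2/(y**2 + 1)) dy.
Step 2. Evaluate the standard form [assuming y > -1]: now 2*log(y + 1) + ∫(3/(y - 2)) dy + ∫(4/(y + 4)) dy + ∫(2/(y**2 + 1)) dy.
Step 3. Evaluate the standard form [assuming y > -4]: now 2*log(y + 1) + 4*log(y + 4) + ∫(3/(y - 2)) dy + ∫(2/(y**2 + 1)) dy.
Step 4. Evaluate the standard form [assuming y > 2]: now 3*log(y - 2) + 2*log(y + 1) + 4*log(y + 4) + ∫(2/(y**2 + 1)) dy.
Step 5. Evaluate the standard form: now 3*log(y - 2) + 2*log(y + 1) + 4*log(y + 4) + 2*atan(y).
Answer: 3*log(y - 2) + 2*log(y + 1) + 4*log(y + 4) + 2*atan(y).


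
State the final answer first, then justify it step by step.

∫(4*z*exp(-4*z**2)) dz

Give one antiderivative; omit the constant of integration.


The answer is -exp(-4*z**2)/2.
Step 1. Substitute u = z**2, turning ∫(4*z*exp(-4*z**2)) dz into ∫(2*exp(-4*u)) du: now ∫(2*exp(-4*u)) du.
Step 2. Evaluate the standard form: now -exp(-4*u)/2.
Step 3. Substitute back u = z**2: now -exp(-4*z**2)/2.
Answer: -exp(-4*z**2)/2.


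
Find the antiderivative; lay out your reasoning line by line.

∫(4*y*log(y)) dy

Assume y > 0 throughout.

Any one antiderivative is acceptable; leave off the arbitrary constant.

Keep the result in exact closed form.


Step 1. Integrate ∫(4*y*log(y)) dy by parts with u = log(y), dv = (4*y) dy, so v = 2*y**2 [assuming y > 0]: now 2*y**2*log(y) + ∫(-2*y) dy.
Step 2. Evaluate the standard form: now 2*y**2*log(y) - y**2.
Answer: 2*y**2*log(y) - y**2.


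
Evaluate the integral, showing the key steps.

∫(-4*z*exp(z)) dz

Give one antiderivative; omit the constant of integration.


Step 1. Integrate ∫(-4*z*exp(z)) dz by parts with u = z, dv = (-4*exp(z)) dz, so v = -4*exp(z): now -4*z*exp(z) + ∫(4*exp(z)) dz.
Step 2. Evaluate the standard form: now -4*z*exp(z) + 4*exp(z).
Answer: -4*z*exp(z) + 4*exp(z).


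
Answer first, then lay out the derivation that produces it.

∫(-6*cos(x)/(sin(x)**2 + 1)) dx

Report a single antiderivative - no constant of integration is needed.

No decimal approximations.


The answer is -6*atan(sin(x)).
Step 1. Substitute u = sin(x), turning ∫(-6*cos(x)/(sin(x)**2 + 1)) dx into ∫(-6/(u**2 + 1)) du: now ∫(-6/(u**2 + 1)) du.
Step 2. Evaluate the standard form: now -6*atan(u).
Step 3. Substitute back u = sin(x): now -6*atan(sin(x)).
Answer: -6*atan(sin(x)).


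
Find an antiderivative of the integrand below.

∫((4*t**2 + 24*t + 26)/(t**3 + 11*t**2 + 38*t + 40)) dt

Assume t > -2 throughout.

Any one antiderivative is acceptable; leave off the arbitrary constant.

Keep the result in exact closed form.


Answer: -log(t + 2) + 3*log(t + 4) + 2*log(t + 5).


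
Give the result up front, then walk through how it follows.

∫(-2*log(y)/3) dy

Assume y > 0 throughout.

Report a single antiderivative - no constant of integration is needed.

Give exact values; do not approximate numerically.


The answer is -2*y*log(y)/3 + 2*y/3.
Step 1. Integrate ∫(-2*log(y)/3) dy by parts with u = log(y), dv = (-2/3) dy, so v = -2*y/3 [assuming y > 0]: now -2*y*log(y)/3 + ∫(2/3) dy.
Step 2. Evaluate the standard form: now -2*y*log(y)/3 + 2*y/3.
Answer: -2*y*log(y)/3 + 2*y/3.


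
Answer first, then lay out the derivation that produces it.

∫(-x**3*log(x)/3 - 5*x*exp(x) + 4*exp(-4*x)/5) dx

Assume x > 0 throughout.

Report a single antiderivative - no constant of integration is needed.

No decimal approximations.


The answer is -x**4*log(x)/12 + x**4/48 - 5*x*exp(x) + 5*exp(x) - exp(-4*x)/5.
Step 1. Rewrite: now ∫(-5*x*exp(x)) dx + ∫(-x**3*log(x)/3) dx + ∫(4*exp(-4*x)/5) dx.
Step 2. Integrate ∫(-5*x*exp(x)) dx by parts with u = x, dv = (-5*exp(x)) dx, so v = -5*exp(x): now -5*x*exp(x) + ∫(-x**3*log(x)/3) dx + ∫(4*exp(-4*x)/5) dx + ∫(5*exp(x)) dx.
Step 3. Evaluate the standard form: now -5*x*exp(x) + 5*exp(x) + ∫(-x**3*log(x)/3) dx + ∫(4*exp(-4*x)/5) dx.
Step 4. Integrate ∫(-x**3*log(x)/3) dx by parts with u = log(x), dv = (-x**3/3) dx, so v = -x**4/12 [assuming x > 0]: now -x**4*log(x)/12 - 5*x*exp(x) + 5*exp(x) + ∫(x**3/12) dx + ∫(4*exp(-4*x)/5) dx.
Step 5. Evaluate the standard form: now -x**4*log(x)/12 + x**4/48 - 5*x*exp(x) + 5*exp(x) + ∫(4*exp(-4*x)/5) dx.
Step 6. Evaluate the standard form: now -x**4*log(x)/12 + x**4/48 - 5*x*exp(x) + 5*exp(x) - exp(-4*x)/5.
Answer: -x**4*log(x)/12 + x**4/48 - 5*x*exp(x) + 5*exp(x) - exp(-4*x)/5.


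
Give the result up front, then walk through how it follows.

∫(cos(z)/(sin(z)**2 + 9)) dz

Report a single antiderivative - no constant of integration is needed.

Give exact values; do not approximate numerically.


The answer is atan(sin(z)/3)/3.
Step 1. Substitute u = sin(z), turning ∫(cos(z)/(sin(z)**2 + 9)) dz into ∫(1/(u**2 + 9)) du: now ∫(1/(u**2 + 9)) du.
Step 2. Evaluate the standard form: now atan(u/3)/3.
Step 3. Substitute back u = sin(z): now atan(sin(z)/3)/3.
Answer: atan(sin(z)/3)/3.


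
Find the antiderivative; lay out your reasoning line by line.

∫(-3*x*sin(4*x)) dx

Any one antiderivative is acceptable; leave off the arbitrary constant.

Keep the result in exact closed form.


Step 1. Integrate ∫(-3*x*sin(4*x)) dx by parts with u = x, dv = (-3*sin(4*x)) dx, so v = 3*cos(4*x)/4: now 3*x*cos(4*x)/4 + ∫(-3*cos(4*x)/4) dx.
Step 2. Evaluate the standard form: now 3*x*cos(4*x)/4 - 3*sin(4*x)/16.
Answer: 3*x*cos(4*x)/4 - 3*sin(4*x)/16.


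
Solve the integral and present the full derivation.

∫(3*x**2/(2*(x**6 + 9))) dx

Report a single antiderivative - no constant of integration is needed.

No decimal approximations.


Step 1. Substitute u = x**3, turning ∫(3*x**2/(2*(x**6 + 9))) dx into ∫(1/(2*(u**2 + 9))) du: now ∫(1/(2*(u**2 + 9))) du.
Step 2. Evaluate the standard form: now atan(u/3)/6.
Step 3. Substitute back u = x**3: now atan(x**3/3)/6.
Answer: atan(x**3/3)/6.


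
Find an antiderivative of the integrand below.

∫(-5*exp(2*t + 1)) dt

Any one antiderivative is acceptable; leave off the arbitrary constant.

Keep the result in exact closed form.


Answer: -5*exp(2*t + 1)/2.


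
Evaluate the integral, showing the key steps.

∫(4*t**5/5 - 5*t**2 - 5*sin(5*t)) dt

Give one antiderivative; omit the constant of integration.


Step 1. Rewrite: now ∫(-5*t**2) dt + ∫(4*t**5/5) dt + ∫(-5*sin(5*t)) dt.
Step 2. Evaluate the standard form: now -5*t**3/3 + ∫(4*t**5/5) dt + ∫(-5*sin(5*t)) dt.
Step 3. Evaluate the standard form: now -5*t**3/3 + cos(5*t) + ∫(4*t**5/5) dt.
Step 4. Evaluate the standard form: now 2*t**6/15 - 5*t**3/3 + cos(5*t).
Answer: 2*t**6/15 - 5*t**3/3 + cos(5*t).


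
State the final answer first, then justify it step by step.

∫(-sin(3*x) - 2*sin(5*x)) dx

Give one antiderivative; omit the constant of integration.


The answer is cos(3*x)/3 + 2*cos(5*x)/5.
Step 1. Rewrite: now ∫(-sin(3*x)) dx + ∫(-2*sin(5*x)) dx.
Step 2. Evaluate the standard form: now cos(3*x)/3 + ∫(-2*sin(5*x)) dx.
Step 3. Evaluate the standard form: now cos(3*x)/3 + 2*cos(5*x)/5.
Answer: cos(3*x)/3 + 2*cos(5*x)/5.


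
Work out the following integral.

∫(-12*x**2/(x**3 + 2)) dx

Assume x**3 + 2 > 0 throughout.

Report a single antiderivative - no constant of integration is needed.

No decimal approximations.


Answer: -4*log(x**3 + 2).


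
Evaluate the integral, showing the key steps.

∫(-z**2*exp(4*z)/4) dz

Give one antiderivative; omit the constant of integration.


Step 1. Integrate ∫(-z**2*exp(4*z)/4) dz by parts with u = z**2, dv = (-exp(4*z)/4) dz, so v = -exp(4*z)/16: now -z**2*exp(4*z)/16 + ∫(z*exp(4*z)/8) dz.
Step 2. Integrate ∫(z*exp(4*z)/8) dz by parts with u = z, dv = (exp(4*z)/8) dz, so v = exp(4*z)/32: now -z**2*exp(4*z)/16 + z*exp(4*z)/32 + ∫(-exp(4*z)/32) dz.
Step 3. Evaluate the standard form: now -z**2*exp(4*z)/16 + z*exp(4*z)/32 - exp(4*z)/128.
Answer: -z**2*exp(4*z)/16 + z*exp(4*z)/32 - exp(4*z)/128.


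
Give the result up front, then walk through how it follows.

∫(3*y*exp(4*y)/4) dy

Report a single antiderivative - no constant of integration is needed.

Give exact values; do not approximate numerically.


The answer is 3*y*exp(4*y)/16 - 3*exp(4*y)/64.
Step 1. Integrate ∫(3*y*exp(4*y)/4) dy by parts with u = y, dv = (3*exp(4*y)/4) dy, so v = 3*exp(4*y)/16: now 3*y*exp(4*y)/16 + ∫(-3*exp(4*y)/16) dy.
Step 2. Evaluate the standard form: now 3*y*exp(4*y)/16 - 3*exp(4*y)/64.
Answer: 3*y*exp(4*y)/16 - 3*exp(4*y)/64.


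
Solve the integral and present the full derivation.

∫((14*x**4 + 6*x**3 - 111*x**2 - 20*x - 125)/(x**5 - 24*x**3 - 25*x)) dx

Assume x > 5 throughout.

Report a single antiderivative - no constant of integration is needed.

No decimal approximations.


Step 1. Decompose ∫((14*x**4 + 6*x**3 - 111*x**2 - 20*x - 125)/(x**5 - 24*x**3 - 25*x)) dx by partial fractions, (14*x**4 + 6*x**3 - 111*x**2 - 20*x - 125)/(x**5 - 24*x**3 - 25*x) = 1/(x**2 + 1) + 4/(x + 5) + 5/(x - 5) + 5/x: now ∫(5/x) dx + ∫(5/(x - 5)) dx + ∫(4/(x + 5)) dx + ∫(1/(x**2 + 1)) dx.
Step 2. Evaluate the standard form [assuming x > -5]: now 4*log(x + 5) + ∫(5/x) dx + ∫(5/(x - 5)) dx + ∫(1/(x**2 + 1)) dx.
Step 3. Evaluate the standard form [assuming x > 5]: now 5*log(x - 5) + 4*log(x + 5) + ∫(5/x) dx + ∫(1/(x**2 + 1)) dx.
Step 4. Evaluate the standard form [assuming x > 0]: now 5*log(x) + 5*log(x - 5) + 4*log(x + 5) + ∫(1/(x**2 + 1)) dx.
Step 5. Evaluate the standard form: now 5*log(x) + 5*log(x - 5) + 4*log(x + 5) + atan(x).
Answer: 5*log(x) + 5*log(x - 5) + 4*log(x + 5) + atan(x).


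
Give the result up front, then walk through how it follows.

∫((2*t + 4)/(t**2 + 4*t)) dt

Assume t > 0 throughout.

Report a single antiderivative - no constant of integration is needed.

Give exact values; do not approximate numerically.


The answer is log(t) + log(t + 4).
Step 1. Decompose ∫((2*t + 4)/(t**2 + 4*t)) dt by partial fractions, (2*t + 4)/(t**2 + 4*t) = 1/(t + 4) + 1/t: now ∫(1/t) dt + ∫(1/(t + 4)) dt.
Step 2. Evaluate the standard form [assuming t > -4]: now log(t + 4) + ∫(1/t) dt.
Step 3. Evaluate the standard form [assuming t > 0]: now log(t) + log(t + 4).
Answer: log(t) + log(t + 4).


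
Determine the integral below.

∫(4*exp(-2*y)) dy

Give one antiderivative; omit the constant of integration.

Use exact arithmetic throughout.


Answer: -2*exp(-2*y).


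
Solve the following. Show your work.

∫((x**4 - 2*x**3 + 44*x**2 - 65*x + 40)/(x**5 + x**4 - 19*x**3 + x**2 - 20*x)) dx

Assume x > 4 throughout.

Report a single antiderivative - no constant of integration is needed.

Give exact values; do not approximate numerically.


Step 1. Decompose ∫((x**4 - 2*x**3 + 44*x**2 - 65*x + 40)/(x**5 + x**4 - 19*x**3 + x**2 - 20*x)) dx by partial fractions, (x**4 - 2*x**3 + 44*x**2 - 65*x + 40)/(x**5 + x**4 - 19*x**3 + x**2 - 20*x) = 3/(x**2 + 1) + 2/(x + 5) + 1/(x - 4) - 2/x: now ∫(-2/x) dx + ∫(1/(x - 4)) dx + ∫(2/(x + 5)) dx + ∫(3/(x**2 + 1)) dx.
Step 2. Evaluate the standard form [assuming x > 4]: now log(x - 4) + ∫(-2/x) dx + ∫(2/(x + 5)) dx + ∫(3/(x**2 + 1)) dx.
Step 3. Evaluate the standard form [assuming x > -5]: now log(x - 4) + 2*log(x + 5) + ∫(-2/x) dx + ∫(3/(x**2 + 1)) dx.
Step 4. Evaluate the standard form [assuming x > 0]: now -2*log(x) + log(x - 4) + 2*log(x + 5) + ∫(3/(x**2 + 1)) dx.
Step 5. Evaluate the standard form: now -2*log(x) + log(x - 4) + 2*log(x + 5) + 3*atan(x).
Answer: -2*log(x) + log(x - 4) + 2*log(x + 5) + 3*atan(x).


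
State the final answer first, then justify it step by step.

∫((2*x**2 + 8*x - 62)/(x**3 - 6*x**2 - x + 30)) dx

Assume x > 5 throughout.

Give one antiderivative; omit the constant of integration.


The answer is 2*log(x - 5) + 2*log(x - 3) - 2*log(x + 2).
Step 1. Decompose ∫((2*x**2 + 8*x - 62)/(x**3 - 6*x**2 - x + 30)) dx by partial fractions, (2*x**2 + 8*x - 62)/(x**3 - 6*x**2 - x + 30) = -2/(x + 2) + 2/(x - 3) + 2/(x - 5): now ∫(2/(x - 5)) dx + ∫(2/(x - 3)) dx + ∫(-2/(x + 2)) dx.
Step 2. Evaluate the standard form [assuming x > -2]: now -2*log(x + 2) + ∫(2/(x - 5)) dx + ∫(2/(x - 3)) dx.
Step 3. Evaluate the standard form [assuming x > 5]: now 2*log(x - 5) - 2*log(x + 2) + ∫(2/(x - 3)) dx.
Step 4. Evaluate the standard form [assuming x > 3]: now 2*log(x - 5) + 2*log(x - 3) - 2*log(x + 2).
Answer: 2*log(x - 5) + 2*log(x - 3) - 2*log(x + 2).


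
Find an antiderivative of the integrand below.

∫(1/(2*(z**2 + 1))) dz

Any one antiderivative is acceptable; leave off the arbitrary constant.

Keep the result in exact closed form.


Answer: atan(z)/2.


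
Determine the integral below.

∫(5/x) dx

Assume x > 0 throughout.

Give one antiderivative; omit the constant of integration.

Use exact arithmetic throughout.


Answer: 5*log(x).


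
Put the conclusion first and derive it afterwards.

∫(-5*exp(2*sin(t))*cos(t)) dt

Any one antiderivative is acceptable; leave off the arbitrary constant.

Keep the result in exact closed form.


The answer is -5*exp(2*sin(t))/2.
Step 1. Substitute u = sin(t), turning ∫(-5*exp(2*sin(t))*cos(t)) dt into ∫(-5*exp(2*u)) du: now ∫(-5*exp(2*u)) du.
Step 2. Evaluate the standard form: now -5*exp(2*u)/2.
Step 3. Substitute back u = sin(t): now -5*exp(2*sin(t))/2.
Answer: -5*exp(2*sin(t))/2.


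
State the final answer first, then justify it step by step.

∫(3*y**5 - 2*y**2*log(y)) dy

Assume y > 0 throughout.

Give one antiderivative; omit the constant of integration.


The answer is y**6/2 - 2*y**3*log(y)/3 + 2*y**3/9.
Step 1. Rewrite: now ∫(3*y**5) dy + ∫(-2*y**2*log(y)) dy.
Step 2. Evaluate the standard form: now y**6/2 + ∫(-2*y**2*log(y)) dy.
Step 3. Integrate ∫(-2*y**2*log(y)) dy by parts with u = log(y), dv = (-2*y**2) dy, so v = -2*y**3/3 [assuming y > 0]: now y**6/2 - 2*y**3*log(y)/3 + ∫(2*y**2/3) dy.
Step 4. Evaluate the standard form: now y**6/2 - 2*y**3*log(y)/3 + 2*y**3/9.
Answer: y**6/2 - 2*y**3*log(y)/3 + 2*y**3/9.


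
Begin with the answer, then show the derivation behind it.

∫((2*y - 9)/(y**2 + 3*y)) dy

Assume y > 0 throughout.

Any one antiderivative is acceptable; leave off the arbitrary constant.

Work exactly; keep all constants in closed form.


The answer is -3*log(y) + 5*log(y + 3).
Step 1. Decompose ∫((2*y - 9)/(y**2 + 3*y)) dy by partial fractions, (2*y - 9)/(y**2 + 3*y) = 5/(y + 3) - 3/y: now ∫(-3/y) dy + ∫(5/(y + 3)) dy.
Step 2. Evaluate the standard form [assuming y > 0]: now -3*log(y) + ∫(5/(y + 3)) dy.
Step 3. Evaluate the standard form [assuming y > -3]: now -3*log(y) + 5*log(y + 3).
Answer: -3*log(y) + 5*log(y + 3).


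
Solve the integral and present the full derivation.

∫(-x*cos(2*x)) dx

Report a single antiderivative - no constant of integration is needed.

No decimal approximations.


Step 1. Integrate ∫(-x*cos(2*x)) dx by parts with u = x, dv = (-cos(2*x)) dx, so v = -sin(2*x)/2: now -x*sin(2*x)/2 + ∫(sin(2*x)/2) dx.
Step 2. Evaluate the standard form: now -x*sin(2*x)/2 - cos(2*x)/4.
Answer: -x*sin(2*x)/2 - cos(2*x)/4.


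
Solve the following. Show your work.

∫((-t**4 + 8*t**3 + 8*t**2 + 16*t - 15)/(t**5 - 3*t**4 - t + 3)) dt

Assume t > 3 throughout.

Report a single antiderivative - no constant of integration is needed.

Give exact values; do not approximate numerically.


Step 1. Decompose ∫((-t**4 + 8*t**3 + 8*t**2 + 16*t - 15)/(t**5 - 3*t**4 - t + 3)) dt by partial fractions, (-t**4 + 8*t**3 + 8*t**2 + 16*t - 15)/(t**5 - 3*t**4 - t + 3) = -4/(t**2 + 1) - 2/(t + 1) - 2/(t - 1) + 3/(t - 3): now ∫(3/(t - 3)) dt + ∫(-2/(t - 1)) dt + ∫(-2/(t + 1)) dt + ∫(-4/(t**2 + 1)) dt.
Step 2. Evaluate the standard form [assuming t > 3]: now 3*log(t - 3) + ∫(-2/(t - 1)) dt + ∫(-2/(t + 1)) dt + ∫(-4/(t**2 + 1)) dt.
Step 3. Evaluate the standard form [assuming t > 1]: now 3*log(t - 3) - 2*log(t - 1) + ∫(-2/(t + 1)) dt + ∫(-4/(t**2 + 1)) dt.
Step 4. Evaluate the standard form [assuming t > -1]: now 3*log(t - 3) - 2*log(t - 1) - 2*log(t + 1) + ∫(-4/(t**2 + 1)) dt.
Step 5. Evaluate the standard form: now 3*log(t - 3) - 2*log(t - 1) - 2*log(t + 1) - 4*atan(t).
Answer: 3*log(t - 3) - 2*log(t - 1) - 2*log(t + 1) - 4*atan(t).


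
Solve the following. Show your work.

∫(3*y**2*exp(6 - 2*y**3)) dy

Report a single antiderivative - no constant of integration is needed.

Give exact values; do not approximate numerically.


Step 1. Substitute u = y**3 - 3, turning ∫(3*y**2*exp(6 - 2*y**3)) dy into ∫(exp(-2*u)) du: now ∫(exp(-2*u)) du.
Step 2. Evaluate the standard form: now -exp(-2*u)/2.
Step 3. Substitute back u = y**3 - 3: now -exp(6 - 2*y**3)/2.
Answer: -exp(6 - 2*y**3)/2.


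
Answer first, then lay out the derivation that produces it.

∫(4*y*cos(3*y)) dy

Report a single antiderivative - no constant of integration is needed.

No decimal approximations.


The answer is 4*y*sin(3*y)/3 + 4*cos(3*y)/9.
Step 1. Integrate ∫(4*y*cos(3*y)) dy by parts with u = y, dv = (4*cos(3*y)) dy, so v = 4*sin(3*y)/3: now 4*y*sin(3*y)/3 + ∫(-4*sin(3*y)/3) dy.
Step 2. Evaluate the standard form: now 4*y*sin(3*y)/3 + 4*cos(3*y)/9.
Answer: 4*y*sin(3*y)/3 + 4*cos(3*y)/9.


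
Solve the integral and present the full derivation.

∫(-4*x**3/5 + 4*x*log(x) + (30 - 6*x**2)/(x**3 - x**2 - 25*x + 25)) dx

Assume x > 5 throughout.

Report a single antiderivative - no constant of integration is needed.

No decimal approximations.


Step 1. Rewrite: now ∫(-4*x**3/5) dx + ∫(4*x*log(x)) dx + ∫((30 - 6*x**2)/(x**3 - x**2 - 25*x + 25)) dx.
Step 2. Integrate ∫(4*x*log(x)) dx by parts with u = log(x), dv = (4*x) dx, so v = 2*x**2 [assuming x > 0]: now 2*x**2*log(x) + ∫(-2*x) dx + ∫(-4*x**3/5) dx + ∫((30 - 6*x**2)/(x**3 - x**2 - 25*x + 25)) dx.
Step 3. Evaluate the standard form: now 2*x**2*log(x) - x**2 + ∫(-4*x**3/5) dx + ∫((30 - 6*x**2)/(x**3 - x**2 - 25*x + 25)) dx.
Step 4. Evaluate the standard form: now -x**4/5 + 2*x**2*log(x) - x**2 + ∫((30 - 6*x**2)/(x**3 - x**2 - 25*x + 25)) dx.
Step 5. Decompose ∫((30 - 6*x**2)/(x**3 - x**2 - 25*x + 25)) dx by partial fractions, (30 - 6*x**2)/(x**3 - x**2 - 25*x + 25) = -2/(x + 5) - 1/(x - 1) - 3/(x - 5): now -x**4/5 + 2*x**2*log(x) - x**2 + ∫(-3/(x - 5)) dx + ∫(-1/(x - 1)) dx + ∫(-2/(x + 5)) dx.
Step 6. Evaluate the standard form [assuming x > 5]: now -x**4/5 + 2*x**2*log(x) - x**2 - 3*log(x - 5) + ∫(-1/(x - 1)) dx + ∫(-2/(x + 5)) dx.
Step 7. Evaluate the standard form [assuming x > 1]: now -x**4/5 + 2*x**2*log(x) - x**2 - 3*log(x - 5) - log(x - 1) + ∫(-2/(x + 5)) dx.
Step 8. Evaluate the standard form [assuming x > -5]: now -x**4/5 + 2*x**2*log(x) - x**2 - 3*log(x - 5) - log(x - 1) - 2*log(x + 5).
Answer: -x**4/5 + 2*x**2*log(x) - x**2 - 3*log(x - 5) - log(x - 1) - 2*log(x + 5).


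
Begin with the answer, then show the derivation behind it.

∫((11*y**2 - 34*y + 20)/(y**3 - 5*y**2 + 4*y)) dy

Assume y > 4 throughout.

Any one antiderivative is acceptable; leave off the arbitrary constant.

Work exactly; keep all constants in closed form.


The answer is 5*log(y) + 5*log(y - 4) + log(y - 1).
Step 1. Decompose ∫((11*y**2 - 34*y + 20)/(y**3 - 5*y**2 + 4*y)) dy by partial fractions, (11*y**2 - 34*y + 20)/(y**3 - 5*y**2 + 4*y) = 1/(y - 1) + 5/(y - 4) + 5/y: now ∫(5/y) dy + ∫(5/(y - 4)) dy + ∫(1/(y - 1)) dy.
Step 2. Evaluate the standard form [assuming y > 4]: now 5*log(y - 4) + ∫(5/y) dy + ∫(1/(y - 1)) dy.
Step 3. Evaluate the standard form [assuming y > 0]: now 5*log(y) + 5*log(y - 4) + ∫(1/(y - 1)) dy.
Step 4. Evaluate the standard form [assuming y > 1]: now 5*log(y) + 5*log(y - 4) + log(y - 1).
Answer: 5*log(y) + 5*log(y - 4) + log(y - 1).


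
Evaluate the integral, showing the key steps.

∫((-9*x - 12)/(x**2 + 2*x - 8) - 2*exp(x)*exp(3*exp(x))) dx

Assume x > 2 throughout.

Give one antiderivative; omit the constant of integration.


Step 1. Rewrite: now ∫((-9*x - 12)/(x**2 + 2*x - 8)) dx + ∫(-2*exp(x)*exp(3*exp(x))) dx.
Step 2. Decompose ∫((-9*x - 12)/(x**2 + 2*x - 8)) dx by partial fractions, (-9*x - 12)/(x**2 + 2*x - 8) = -4/(x + 4) - 5/(x - 2): now ∫(-2*exp(x)*exp(3*exp(x))) dx + ∫(-5/(x - 2)) dx + ∫(-4/(x + 4)) dx.
Step 3. Evaluate the standard form [assuming x > -4]: now -4*log(x + 4) + ∫(-2*exp(x)*exp(3*exp(x))) dx + ∫(-5/(x - 2)) dx.
Step 4. Evaluate the standard form [assuming x > 2]: now -5*log(x - 2) - 4*log(x + 4) + ∫(-2*exp(x)*exp(3*exp(x))) dx.
Step 5. Substitute u = exp(x), turning ∫(-2*exp(x)*exp(3*exp(x))) dx into ∫(-2*exp(3*u)) du: now -5*log(x - 2) - 4*log(x + 4) + ∫(-2*exp(3*u)) du.
Step 6. Evaluate the standard form: now -2*exp(3*u)/3 - 5*log(x - 2) - 4*log(x + 4).
Step 7. Substitute back u = exp(x): now -2*exp(3*exp(x))/3 - 5*log(x - 2) - 4*log(x + 4).
Answer: -2*exp(3*exp(x))/3 - 5*log(x - 2) - 4*log(x + 4).


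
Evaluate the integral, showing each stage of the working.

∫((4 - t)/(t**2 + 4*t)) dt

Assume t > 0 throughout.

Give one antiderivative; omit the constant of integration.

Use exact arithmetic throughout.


Step 1. Decompose ∫((4 - t)/(t**2 + 4*t)) dt by partial fractions, (4 - t)/(t**2 + 4*t) = -2/(t + 4) + 1/t: now ∫(1/t) dt + ∫(-2/(t + 4)) dt.
Step 2. Evaluate the standard form [assuming t > 0]: now log(t) + ∫(-2/(t + 4)) dt.
Step 3. Evaluate the standard form [assuming t > -4]: now log(t) - 2*log(t + 4).
Answer: log(t) - 2*log(t + 4).


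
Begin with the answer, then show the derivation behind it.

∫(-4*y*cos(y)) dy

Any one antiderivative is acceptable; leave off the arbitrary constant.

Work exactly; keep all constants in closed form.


The answer is -4*y*sin(y) - 4*cos(y).
Step 1. Integrate ∫(-4*y*cos(y)) dy by parts with u = y, dv = (-4*cos(y)) dy, so v = -4*sin(y): now -4*y*sin(y) + ∫(4*sin(y)) dy.
Step 2. Evaluate the standard form: now -4*y*sin(y) - 4*cos(y).
Answer: -4*y*sin(y) - 4*cos(y).


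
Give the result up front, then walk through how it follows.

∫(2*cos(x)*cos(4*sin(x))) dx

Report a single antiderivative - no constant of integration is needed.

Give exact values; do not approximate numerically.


The answer is sin(4*sin(x))/2.
Step 1. Substitute u = sin(x), turning ∫(2*cos(x)*cos(4*sin(x))) dx into ∫(2*cos(4*u)) du: now ∫(2*cos(4*u)) du.
Step 2. Evaluate the standard form: now sin(4*u)/2.
Step 3. Substitute back u = sin(x): now sin(4*sin(x))/2.
Answer: sin(4*sin(x))/2.


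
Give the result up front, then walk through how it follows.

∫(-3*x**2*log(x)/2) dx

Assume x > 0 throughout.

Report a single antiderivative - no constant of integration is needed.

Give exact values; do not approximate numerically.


The answer is -x**3*log(x)/2 + x**3/6.
Step 1. Integrate ∫(-3*x**2*log(x)/2) dx by parts with u = log(x), dv = (-3*x**2/2) dx, so v = -x**3/2 [assuming x > 0]: now -x**3*log(x)/2 + ∫(x**2/2) dx.
Step 2. Evaluate the standard form: now -x**3*log(x)/2 + x**3/6.
Answer: -x**3*log(x)/2 + x**3/6.


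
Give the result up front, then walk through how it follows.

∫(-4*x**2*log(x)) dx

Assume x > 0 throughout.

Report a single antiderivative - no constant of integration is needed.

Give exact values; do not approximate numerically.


The answer is -4*x**3*log(x)/3 + 4*x**3/9.
Step 1. Integrate ∫(-4*x**2*log(x)) dx by parts with u = log(x), dv = (-4*x**2) dx, so v = -4*x**3/3 [assuming x > 0]: now -4*x**3*log(x)/3 + ∫(4*x**2/3) dx.
Step 2. Evaluate the standard form: now -4*x**3*log(x)/3 + 4*x**3/9.
Answer: -4*x**3*log(x)/3 + 4*x**3/9.


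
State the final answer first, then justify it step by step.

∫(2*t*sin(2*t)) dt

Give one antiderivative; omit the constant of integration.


The answer is -t*cos(2*t) + sin(2*t)/2.
Step 1. Integrate ∫(2*t*sin(2*t)) dt by parts with u = t, dv = (2*sin(2*t)) dt, so v = -cos(2*t): now -t*cos(2*t) + ∫(cos(2*t)) dt.
Step 2. Evaluate the standard form: now -t*cos(2*t) + sin(2*t)/2.
Answer: -t*cos(2*t) + sin(2*t)/2.


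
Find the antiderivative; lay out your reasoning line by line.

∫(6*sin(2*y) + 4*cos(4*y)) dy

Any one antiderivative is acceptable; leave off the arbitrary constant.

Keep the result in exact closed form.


Step 1. Rewrite: now ∫(6*sin(2*y)) dy + ∫(4*cos(4*y)) dy.
Step 2. Evaluate the standard form: now -3*cos(2*y) + ∫(4*cos(4*y)) dy.
Step 3. Evaluate the standard form: now sin(4*y) - 3*cos(2*y).
Answer: sin(4*y) - 3*cos(2*y).


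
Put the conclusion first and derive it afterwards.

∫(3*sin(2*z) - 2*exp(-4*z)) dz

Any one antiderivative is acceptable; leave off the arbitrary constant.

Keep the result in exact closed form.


The answer is -3*cos(2*z)/2 + exp(-4*z)/2.
Step 1. Rewrite: now ∫(-2*exp(-4*z)) dz + ∫(3*sin(2*z)) dz.
Step 2. Evaluate the standard form: now -3*cos(2*z)/2 + ∫(-2*exp(-4*z)) dz.
Step 3. Evaluate the standard form: now -3*cos(2*z)/2 + exp(-4*z)/2.
Answer: -3*cos(2*z)/2 + exp(-4*z)/2.


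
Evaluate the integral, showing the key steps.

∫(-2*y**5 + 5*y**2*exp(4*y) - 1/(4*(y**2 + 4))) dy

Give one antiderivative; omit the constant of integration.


Step 1. Rewrite: now ∫(-2*y**5) dy + ∫(5*y**2*exp(4*y)) dy + ∫(-1/(4*(y**2 + 4))) dy.
Step 2. Evaluate the standard form: now -y**6/3 + ∫(5*y**2*exp(4*y)) dy + ∫(-1/(4*(y**2 + 4))) dy.
Step 3. Integrate ∫(5*y**2*exp(4*y)) dy by parts with u = y**2, dv = (5*exp(4*y)) dy, so v = 5*exp(4*y)/4: now -y**6/3 + 5*y**2*exp(4*y)/4 + ∫(-5*y*exp(4*y)/2) dy + ∫(-1/(4*(y**2 + 4))) dy.
Step 4. Integrate ∫(-5*y*exp(4*y)/2) dy by parts with u = y, dv = (-5*exp(4*y)/2) dy, so v = -5*exp(4*y)/8: now -y**6/3 + 5*y**2*exp(4*y)/4 - 5*y*exp(4*y)/8 + ∫(-1/(4*(y**2 + 4))) dy + ∫(5*exp(4*y)/8) dy.
Step 5. Evaluate the standard form: now -y**6/3 + 5*y**2*exp(4*y)/4 - 5*y*exp(4*y)/8 + 5*exp(4*y)/32 + ∫(-1/(4*(y**2 + 4))) dy.
Step 6. Evaluate the standard form: now -y**6/3 + 5*y**2*exp(4*y)/4 - 5*y*exp(4*y)/8 + 5*exp(4*y)/32 - atan(y/2)/8.
Answer: -y**6/3 + 5*y**2*exp(4*y)/4 - 5*y*exp(4*y)/8 + 5*exp(4*y)/32 - atan(y/2)/8.


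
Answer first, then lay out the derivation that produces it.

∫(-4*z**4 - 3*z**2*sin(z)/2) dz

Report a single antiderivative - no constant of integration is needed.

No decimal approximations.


The answer is -4*z**5/5 + 3*z**2*cos(z)/2 - 3*z*sin(z) - 3*cos(z).
Step 1. Rewrite: now ∫(-4*z**4) dz + ∫(-3*z**2*sin(z)/2) dz.
Step 2. Evaluate the standard form: now -4*z**5/5 + ∫(-3*z**2*sin(z)/2) dz.
Step 3. Integrate ∫(-3*z**2*sin(z)/2) dz by parts with u = z**2, dv = (-3*sin(z)/2) dz, so v = 3*cos(z)/2: now -4*z**5/5 + 3*z**2*cos(z)/2 + ∫(-3*z*cos(z)) dz.
Step 4. Integrate ∫(-3*z*cos(z)) dz by parts with u = z, dv = (-3*cos(z)) dz, so v = -3*sin(z): now -4*z**5/5 + 3*z**2*cos(z)/2 - 3*z*sin(z) + ∫(3*sin(z)) dz.
Step 5. Evaluate the standard form: now -4*z**5/5 + 3*z**2*cos(z)/2 - 3*z*sin(z) - 3*cos(z).
Answer: -4*z**5/5 + 3*z**2*cos(z)/2 - 3*z*sin(z) - 3*cos(z).
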